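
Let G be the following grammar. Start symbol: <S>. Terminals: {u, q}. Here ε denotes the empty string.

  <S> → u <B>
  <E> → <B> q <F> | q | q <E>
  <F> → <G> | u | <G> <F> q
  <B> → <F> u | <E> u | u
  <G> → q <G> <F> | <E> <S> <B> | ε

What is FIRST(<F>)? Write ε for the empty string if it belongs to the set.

{ε, q, u}

FIRST(<S>): from <S>→u <B> we get {u}. So FIRST(<S>) = {u}.
FIRST(<E>): from <E>→<B> q <F> we get {q, u}; from <E>→q we get {q}; from <E>→q <E> we get {q}. So FIRST(<E>) = {q, u}.
FIRST(<G>): from <G>→q <G> <F> we get {q}; from <G>→<E> <S> <B> we get {q, u}; from <G>→ε we get {ε}. So FIRST(<G>) = {ε, q, u}.
FIRST(<F>): from <F>→<G> we get {ε, q, u}; from <F>→u we get {u}; from <F>→<G> <F> q we get {q, u}. So FIRST(<F>) = {ε, q, u}.
FIRST(<B>): from <B>→<F> u we get {q, u}; from <B>→<E> u we get {q, u}; from <B>→u we get {u}. So FIRST(<B>) = {q, u}.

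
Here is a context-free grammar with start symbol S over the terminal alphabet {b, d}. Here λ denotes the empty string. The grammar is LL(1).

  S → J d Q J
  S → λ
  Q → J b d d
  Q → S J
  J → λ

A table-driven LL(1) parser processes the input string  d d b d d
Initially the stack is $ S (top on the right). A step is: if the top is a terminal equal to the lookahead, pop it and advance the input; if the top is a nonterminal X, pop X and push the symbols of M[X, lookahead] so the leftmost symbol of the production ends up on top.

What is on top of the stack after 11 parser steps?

step 1: stack=$ S  input=d d b d d $  — expand S → J d Q J
step 2: stack=$ J Q d J  input=d d b d d $  — expand J → λ
step 3: stack=$ J Q d  input=d d b d d $  — match d
step 4: stack=$ J Q  input=d b d d $  — expand Q → S J
step 5: stack=$ J J S  input=d b d d $  — expand S → J d Q J
step 6: stack=$ J J J Q d J  input=d b d d $  — expand J → λ
step 7: stack=$ J J J Q d  input=d b d d $  — match d
step 8: stack=$ J J J Q  input=b d d $  — expand Q → J b d d
step 9: stack=$ J J J d d b J  input=b d d $  — expand J → λ
step 10: stack=$ J J J d d b  input=b d d $  — match b
step 11: stack=$ J J J d d  input=d d $  — match d
Stack after step 11: $ J J J d (top = d).

d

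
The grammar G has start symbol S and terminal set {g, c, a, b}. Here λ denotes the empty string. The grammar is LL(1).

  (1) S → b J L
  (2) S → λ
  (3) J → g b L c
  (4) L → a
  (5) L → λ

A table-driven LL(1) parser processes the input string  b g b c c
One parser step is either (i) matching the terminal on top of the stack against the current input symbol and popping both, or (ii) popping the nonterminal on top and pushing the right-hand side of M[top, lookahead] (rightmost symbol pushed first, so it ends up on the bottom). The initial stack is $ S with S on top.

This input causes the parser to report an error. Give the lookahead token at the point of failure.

c

step 1: stack=$ S  input=b g b c c $  — expand S → b J L
step 2: stack=$ L J b  input=b g b c c $  — match b
step 3: stack=$ L J  input=g b c c $  — expand J → g b L c
step 4: stack=$ L c L b g  input=g b c c $  — match g
step 5: stack=$ L c L b  input=b c c $  — match b
step 6: stack=$ L c L  input=c c $  — expand L → λ
step 7: stack=$ L c  input=c c $  — match c
step 8: stack=$ L  input=c $  — expand L → λ
step 9: stack=$  input=c $  — error: stack empty but input remains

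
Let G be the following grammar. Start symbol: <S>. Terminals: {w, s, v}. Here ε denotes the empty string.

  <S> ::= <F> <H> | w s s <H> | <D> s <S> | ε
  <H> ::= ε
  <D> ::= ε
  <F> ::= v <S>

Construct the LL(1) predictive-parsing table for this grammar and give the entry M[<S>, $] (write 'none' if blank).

<S> ::= ε

FIRST(<H>) = {ε}
FIRST(<D>) = {ε}
FIRST(<F>) = {v}
FIRST(<S>) = {ε, s, v, w}  (via <F> <H>, <D> s <S>)
FOLLOW(<S>) includes $ since <S> is the start symbol.
FOLLOW(<S>): in <S>::=<D> s <S>, the suffix after <S> is empty (adds nothing new); in <F>::=v <S>, the suffix after <S> is empty, so FOLLOW(<S>) ⊇ FOLLOW(<F>) = {$}. Thus FOLLOW(<S>) = {$}.
FOLLOW(<F>): in <S>::=<F> <H>, <F> is followed by <H> with FIRST {ε}; in <S>::=<F> <H>, the suffix after <F> is nullable, so FOLLOW(<F>) ⊇ FOLLOW(<S>) = {$}. Thus FOLLOW(<F>) = {$}.
For <S> ::= <F> <H>: FIRST(<F> <H>) = {v}, so it goes in M[<S>, t] for t ∈ {v}.
For <S> ::= w s s <H>: FIRST(w s s <H>) = {w}, so it goes in M[<S>, t] for t ∈ {w}.
For <S> ::= <D> s <S>: FIRST(<D> s <S>) = {s}, so it goes in M[<S>, t] for t ∈ {s}.
For <S> ::= ε: FIRST(ε) = {ε}, so it goes in M[<S>, t] for t ∈ {}; since ε ∈ FIRST, also for every t ∈ FOLLOW(<S>) = {$}.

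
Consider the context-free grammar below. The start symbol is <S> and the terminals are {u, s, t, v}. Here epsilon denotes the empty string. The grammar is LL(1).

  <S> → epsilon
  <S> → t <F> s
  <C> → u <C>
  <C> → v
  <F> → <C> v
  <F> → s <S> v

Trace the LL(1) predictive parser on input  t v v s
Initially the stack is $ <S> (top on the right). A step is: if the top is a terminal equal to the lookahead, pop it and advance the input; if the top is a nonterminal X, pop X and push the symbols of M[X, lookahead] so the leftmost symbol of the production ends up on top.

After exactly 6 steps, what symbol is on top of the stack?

s

     Stack      Input      Action
  1  $ <S>      t v v s $  expand <S> → t <F> s
  2  $ s <F> t  t v v s $  match t
  3  $ s <F>    v v s $    expand <F> → <C> v
  4  $ s v <C>  v v s $    expand <C> → v
  5  $ s v v    v v s $    match v
  6  $ s v      v s $      match v
Stack after step 6: $ s (top = s).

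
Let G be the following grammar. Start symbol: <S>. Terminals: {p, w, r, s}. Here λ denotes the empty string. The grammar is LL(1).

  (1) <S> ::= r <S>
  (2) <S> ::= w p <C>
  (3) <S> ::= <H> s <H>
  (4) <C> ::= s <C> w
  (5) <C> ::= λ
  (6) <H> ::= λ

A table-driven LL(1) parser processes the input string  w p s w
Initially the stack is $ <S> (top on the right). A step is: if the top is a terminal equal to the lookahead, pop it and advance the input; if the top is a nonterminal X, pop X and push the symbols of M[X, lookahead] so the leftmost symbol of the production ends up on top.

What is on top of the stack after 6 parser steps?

     Stack      Input      Action
  1  $ <S>      w p s w $  expand <S> ::= w p <C>
  2  $ <C> p w  w p s w $  match w
  3  $ <C> p    p s w $    match p
  4  $ <C>      s w $      expand <C> ::= s <C> w
  5  $ w <C> s  s w $      match s
  6  $ w <C>    w $        expand <C> ::= λ
Stack after step 6: $ w (top = w).

w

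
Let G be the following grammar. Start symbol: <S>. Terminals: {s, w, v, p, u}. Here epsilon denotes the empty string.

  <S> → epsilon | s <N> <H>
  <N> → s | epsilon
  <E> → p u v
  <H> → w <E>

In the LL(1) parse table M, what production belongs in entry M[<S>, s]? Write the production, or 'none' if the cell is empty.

<S> → s <N> <H>

FIRST(<S>): from <S>→epsilon we get {epsilon}; from <S>→s <N> <H> we get {s}. So FIRST(<S>) = {epsilon, s}.
FIRST(<N>): from <N>→s we get {s}; from <N>→epsilon we get {epsilon}. So FIRST(<N>) = {epsilon, s}.
FIRST(<E>): from <E>→p u v we get {p}. So FIRST(<E>) = {p}.
FIRST(<H>): from <H>→w <E> we get {w}. So FIRST(<H>) = {w}.
FOLLOW(<S>) includes $ since <S> is the start symbol.
FOLLOW(<S>): <S> appears on no right-hand side. Thus FOLLOW(<S>) = {$}.
For <S> → epsilon: FIRST(epsilon) = {epsilon}, so it goes in M[<S>, t] for t ∈ {}; since epsilon ∈ FIRST, also for every t ∈ FOLLOW(<S>) = {$}.
For <S> → s <N> <H>: FIRST(s <N> <H>) = {s}, so it goes in M[<S>, t] for t ∈ {s}.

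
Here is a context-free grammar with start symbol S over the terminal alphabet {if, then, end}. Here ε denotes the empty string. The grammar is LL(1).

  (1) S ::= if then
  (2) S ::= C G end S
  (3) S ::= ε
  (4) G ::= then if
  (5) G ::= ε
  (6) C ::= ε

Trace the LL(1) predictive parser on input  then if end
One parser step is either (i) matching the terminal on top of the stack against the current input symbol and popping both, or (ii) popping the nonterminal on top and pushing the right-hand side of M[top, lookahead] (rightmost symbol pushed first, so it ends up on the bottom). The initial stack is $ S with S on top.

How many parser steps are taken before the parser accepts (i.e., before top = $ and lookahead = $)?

     Stack            Input          Action
  1  $ S              then if end $  expand S ::= C G end S
  2  $ S end G C      then if end $  expand C ::= ε
  3  $ S end G        then if end $  expand G ::= then if
  4  $ S end if then  then if end $  match then
  5  $ S end if       if end $       match if
  6  $ S end          end $          match end
  7  $ S              $              expand S ::= ε
Accept reached after 7 steps.

7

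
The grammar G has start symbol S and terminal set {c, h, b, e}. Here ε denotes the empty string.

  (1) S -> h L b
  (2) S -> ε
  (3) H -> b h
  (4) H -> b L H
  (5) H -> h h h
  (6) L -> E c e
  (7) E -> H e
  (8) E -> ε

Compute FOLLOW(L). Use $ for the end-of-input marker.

FIRST(S) = {ε, h}
FIRST(H) = {b, h}
FIRST(E) = {ε, b, h}  (via H e)
FIRST(L) = {b, c, h}  (via E c e)
FOLLOW(S) includes $ since S is the start symbol.
FOLLOW(S): S appears on no right-hand side. Thus FOLLOW(S) = {$}.
FOLLOW(H): in H->b L H, the suffix after H is empty (adds nothing new); in E->H e, H is followed by e with FIRST {e}. Thus FOLLOW(H) = {e}.
FOLLOW(L): in S->h L b, L is followed by b with FIRST {b}; in H->b L H, L is followed by H with FIRST {b, h}. Thus FOLLOW(L) = {b, h}.
FOLLOW(E): in L->E c e, E is followed by c e with FIRST {c}. Thus FOLLOW(E) = {c}.

{b, h}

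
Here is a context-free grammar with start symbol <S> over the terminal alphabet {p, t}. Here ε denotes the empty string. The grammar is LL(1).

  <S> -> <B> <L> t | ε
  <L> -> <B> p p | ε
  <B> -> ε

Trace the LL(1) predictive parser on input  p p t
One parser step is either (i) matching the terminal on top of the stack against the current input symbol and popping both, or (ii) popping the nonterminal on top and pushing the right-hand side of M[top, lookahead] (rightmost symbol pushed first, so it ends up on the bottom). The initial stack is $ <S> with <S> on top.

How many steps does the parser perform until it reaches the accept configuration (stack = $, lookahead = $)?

7

step 1: stack=$ <S>  input=p p t $  — expand <S> -> <B> <L> t
step 2: stack=$ t <L> <B>  input=p p t $  — expand <B> -> ε
step 3: stack=$ t <L>  input=p p t $  — expand <L> -> <B> p p
step 4: stack=$ t p p <B>  input=p p t $  — expand <B> -> ε
step 5: stack=$ t p p  input=p p t $  — match p
step 6: stack=$ t p  input=p t $  — match p
step 7: stack=$ t  input=t $  — match t
Accept reached after 7 steps.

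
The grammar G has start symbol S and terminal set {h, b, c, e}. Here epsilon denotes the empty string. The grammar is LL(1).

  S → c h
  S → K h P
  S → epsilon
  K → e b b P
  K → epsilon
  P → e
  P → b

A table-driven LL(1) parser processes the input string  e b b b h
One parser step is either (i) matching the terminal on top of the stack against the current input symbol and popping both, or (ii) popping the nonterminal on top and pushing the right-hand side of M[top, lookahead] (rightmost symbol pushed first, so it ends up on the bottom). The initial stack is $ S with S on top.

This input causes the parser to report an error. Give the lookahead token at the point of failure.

step 1: stack=$ S  input=e b b b h $  — expand S → K h P
step 2: stack=$ P h K  input=e b b b h $  — expand K → e b b P
step 3: stack=$ P h P b b e  input=e b b b h $  — match e
step 4: stack=$ P h P b b  input=b b b h $  — match b
step 5: stack=$ P h P b  input=b b h $  — match b
step 6: stack=$ P h P  input=b h $  — expand P → b
step 7: stack=$ P h b  input=b h $  — match b
step 8: stack=$ P h  input=h $  — match h
step 9: stack=$ P  input=$  — error: M[P, $] is empty

$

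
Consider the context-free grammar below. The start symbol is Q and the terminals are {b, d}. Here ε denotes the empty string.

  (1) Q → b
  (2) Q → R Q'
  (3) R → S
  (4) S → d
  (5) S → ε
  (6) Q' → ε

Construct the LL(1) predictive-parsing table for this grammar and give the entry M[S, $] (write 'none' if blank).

FIRST(S): from S→d we get {d}; from S→ε we get {ε}. So FIRST(S) = {ε, d}.
FIRST(Q'): from Q'→ε we get {ε}. So FIRST(Q') = {ε}.
FIRST(R): from R→S we get {ε, d}. So FIRST(R) = {ε, d}.
FIRST(Q): from Q→b we get {b}; from Q→R Q' we get {ε, d}. So FIRST(Q) = {ε, b, d}.
FOLLOW(Q) includes $ since Q is the start symbol.
FOLLOW(R): in Q→R Q', R is followed by Q' with FIRST {ε}; in Q→R Q', the suffix after R is nullable, so FOLLOW(R) ⊇ FOLLOW(Q) = {$}. Thus FOLLOW(R) = {$}.
FOLLOW(S): in R→S, the suffix after S is empty, so FOLLOW(S) ⊇ FOLLOW(R) = {$}. Thus FOLLOW(S) = {$}.
For S → d: FIRST(d) = {d}, so it goes in M[S, t] for t ∈ {d}.
For S → ε: FIRST(ε) = {ε}, so it goes in M[S, t] for t ∈ {}; since ε ∈ FIRST, also for every t ∈ FOLLOW(S) = {$}.

S → ε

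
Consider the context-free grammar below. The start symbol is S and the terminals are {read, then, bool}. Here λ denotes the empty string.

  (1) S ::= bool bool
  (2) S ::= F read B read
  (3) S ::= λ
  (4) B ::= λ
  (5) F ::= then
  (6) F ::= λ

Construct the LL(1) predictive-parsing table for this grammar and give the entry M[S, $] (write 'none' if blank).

S ::= λ

FIRST(B) = {λ}
FIRST(F) = {λ, then}
FIRST(S) = {λ, bool, read, then}  (via F read B read)
FOLLOW(S) includes $ since S is the start symbol.
FOLLOW(S): S appears on no right-hand side. Thus FOLLOW(S) = {$}.
For S ::= bool bool: FIRST(bool bool) = {bool}, so it goes in M[S, t] for t ∈ {bool}.
For S ::= F read B read: FIRST(F read B read) = {read, then}, so it goes in M[S, t] for t ∈ {read, then}.
For S ::= λ: FIRST(λ) = {λ}, so it goes in M[S, t] for t ∈ {}; since λ ∈ FIRST, also for every t ∈ FOLLOW(S) = {$}.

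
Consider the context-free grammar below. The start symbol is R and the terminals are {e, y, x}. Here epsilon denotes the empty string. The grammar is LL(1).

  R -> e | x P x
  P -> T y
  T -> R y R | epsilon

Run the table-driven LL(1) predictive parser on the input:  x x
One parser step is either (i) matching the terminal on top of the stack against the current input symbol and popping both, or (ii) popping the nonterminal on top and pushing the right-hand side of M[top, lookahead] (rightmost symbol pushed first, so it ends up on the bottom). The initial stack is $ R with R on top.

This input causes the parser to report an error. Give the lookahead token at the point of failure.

     Stack            Input  Action
  1  $ R              x x $  expand R -> x P x
  2  $ x P x          x x $  match x
  3  $ x P            x $    expand P -> T y
  4  $ x y T          x $    expand T -> R y R
  5  $ x y R y R      x $    expand R -> x P x
  6  $ x y R y x P x  x $    match x
  7  $ x y R y x P    $      error: M[P, $] is empty

$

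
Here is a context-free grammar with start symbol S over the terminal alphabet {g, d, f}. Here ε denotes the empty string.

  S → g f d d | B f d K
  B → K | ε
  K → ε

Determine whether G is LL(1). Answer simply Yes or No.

FIRST(S) = {f, g}
FIRST(B) = {ε}
FIRST(K) = {ε}
FOLLOW(S) = {$}
FOLLOW(B) = {f}
FOLLOW(K) = {$, f}
Cell M[B, f] receives both B → K and B → ε — the grammar is not LL(1).

No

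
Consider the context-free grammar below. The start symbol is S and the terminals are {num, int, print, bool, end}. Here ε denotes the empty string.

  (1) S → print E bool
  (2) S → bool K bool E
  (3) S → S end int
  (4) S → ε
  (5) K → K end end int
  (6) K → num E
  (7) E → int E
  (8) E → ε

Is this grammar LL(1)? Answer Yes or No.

FIRST(S) = {ε, bool, end, print}
FIRST(K) = {num}
FIRST(E) = {ε, int}
FOLLOW(S) = {$, end}
FOLLOW(K) = {bool, end}
FOLLOW(E) = {$, bool, end}
Cell M[K, num] receives both K → K end end int and K → num E — the grammar is not LL(1).

No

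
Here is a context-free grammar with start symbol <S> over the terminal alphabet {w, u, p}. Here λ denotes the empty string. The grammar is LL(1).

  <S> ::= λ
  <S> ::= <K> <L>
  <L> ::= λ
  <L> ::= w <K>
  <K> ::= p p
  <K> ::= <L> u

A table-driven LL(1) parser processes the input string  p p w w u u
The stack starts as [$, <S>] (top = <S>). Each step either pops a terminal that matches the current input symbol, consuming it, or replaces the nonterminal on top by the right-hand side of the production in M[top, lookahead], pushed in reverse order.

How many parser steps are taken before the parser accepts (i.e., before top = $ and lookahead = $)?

13

step 1: stack=$ <S>  input=p p w w u u $  — expand <S> ::= <K> <L>
step 2: stack=$ <L> <K>  input=p p w w u u $  — expand <K> ::= p p
step 3: stack=$ <L> p p  input=p p w w u u $  — match p
step 4: stack=$ <L> p  input=p w w u u $  — match p
step 5: stack=$ <L>  input=w w u u $  — expand <L> ::= w <K>
step 6: stack=$ <K> w  input=w w u u $  — match w
step 7: stack=$ <K>  input=w u u $  — expand <K> ::= <L> u
step 8: stack=$ u <L>  input=w u u $  — expand <L> ::= w <K>
step 9: stack=$ u <K> w  input=w u u $  — match w
step 10: stack=$ u <K>  input=u u $  — expand <K> ::= <L> u
step 11: stack=$ u u <L>  input=u u $  — expand <L> ::= λ
step 12: stack=$ u u  input=u u $  — match u
step 13: stack=$ u  input=u $  — match u
Accept reached after 13 steps.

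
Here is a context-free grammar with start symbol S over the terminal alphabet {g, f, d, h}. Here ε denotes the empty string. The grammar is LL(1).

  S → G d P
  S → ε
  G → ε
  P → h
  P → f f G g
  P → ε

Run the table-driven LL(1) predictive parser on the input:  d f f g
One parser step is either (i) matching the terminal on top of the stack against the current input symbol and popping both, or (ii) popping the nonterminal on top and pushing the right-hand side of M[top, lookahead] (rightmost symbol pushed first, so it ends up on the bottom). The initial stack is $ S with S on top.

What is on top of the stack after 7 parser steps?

g

     Stack      Input      Action
  1  $ S        d f f g $  expand S → G d P
  2  $ P d G    d f f g $  expand G → ε
  3  $ P d      d f f g $  match d
  4  $ P        f f g $    expand P → f f G g
  5  $ g G f f  f f g $    match f
  6  $ g G f    f g $      match f
  7  $ g G      g $        expand G → ε
Stack after step 7: $ g (top = g).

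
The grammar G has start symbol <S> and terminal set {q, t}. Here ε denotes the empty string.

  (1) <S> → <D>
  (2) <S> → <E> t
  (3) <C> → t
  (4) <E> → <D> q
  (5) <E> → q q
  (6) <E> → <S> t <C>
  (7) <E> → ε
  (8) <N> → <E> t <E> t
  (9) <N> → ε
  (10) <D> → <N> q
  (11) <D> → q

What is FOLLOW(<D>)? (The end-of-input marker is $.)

{$, q, t}

FIRST(<C>) = {t}
FIRST(<S>) = {q, t}  (via <D>, <E> t)
FIRST(<E>) = {ε, q, t}  (via <D> q, <S> t <C>)
FIRST(<N>) = {ε, q, t}  (via <E> t <E> t)
FIRST(<D>) = {q, t}  (via <N> q)
FOLLOW(<S>) includes $ since <S> is the start symbol.
FOLLOW(<S>): in <E>→<S> t <C>, <S> is followed by t <C> with FIRST {t}. Thus FOLLOW(<S>) = {$, t}.
FOLLOW(<E>): in <S>→<E> t, <E> is followed by t with FIRST {t}; in <N>→<E> t <E> t (occurrence 1), <E> is followed by t <E> t with FIRST {t}; in <N>→<E> t <E> t (occurrence 2), <E> is followed by t with FIRST {t}. Thus FOLLOW(<E>) = {t}.
FOLLOW(<C>): in <E>→<S> t <C>, the suffix after <C> is empty, so FOLLOW(<C>) ⊇ FOLLOW(<E>) = {t}. Thus FOLLOW(<C>) = {t}.
FOLLOW(<N>): in <D>→<N> q, <N> is followed by q with FIRST {q}. Thus FOLLOW(<N>) = {q}.
FOLLOW(<D>): in <S>→<D>, the suffix after <D> is empty, so FOLLOW(<D>) ⊇ FOLLOW(<S>) = {$, t}; in <E>→<D> q, <D> is followed by q with FIRST {q}. Thus FOLLOW(<D>) = {$, q, t}.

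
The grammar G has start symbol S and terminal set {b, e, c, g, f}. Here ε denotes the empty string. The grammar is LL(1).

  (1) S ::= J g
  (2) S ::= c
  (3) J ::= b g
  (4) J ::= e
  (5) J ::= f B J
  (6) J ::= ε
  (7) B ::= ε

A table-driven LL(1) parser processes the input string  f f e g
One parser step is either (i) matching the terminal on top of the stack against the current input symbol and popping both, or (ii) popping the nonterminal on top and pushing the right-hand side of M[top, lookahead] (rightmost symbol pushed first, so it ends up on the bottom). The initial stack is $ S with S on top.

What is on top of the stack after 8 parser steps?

step 1: stack=$ S  input=f f e g $  — expand S ::= J g
step 2: stack=$ g J  input=f f e g $  — expand J ::= f B J
step 3: stack=$ g J B f  input=f f e g $  — match f
step 4: stack=$ g J B  input=f e g $  — expand B ::= ε
step 5: stack=$ g J  input=f e g $  — expand J ::= f B J
step 6: stack=$ g J B f  input=f e g $  — match f
step 7: stack=$ g J B  input=e g $  — expand B ::= ε
step 8: stack=$ g J  input=e g $  — expand J ::= e
Stack after step 8: $ g e (top = e).

e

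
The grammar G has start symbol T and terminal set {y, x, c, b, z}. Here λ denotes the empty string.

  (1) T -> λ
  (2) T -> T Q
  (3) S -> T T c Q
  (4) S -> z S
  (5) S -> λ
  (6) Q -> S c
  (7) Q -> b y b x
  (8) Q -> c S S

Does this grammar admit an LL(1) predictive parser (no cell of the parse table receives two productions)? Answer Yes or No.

FIRST(T) = {λ, b, c, z}
FIRST(S) = {λ, b, c, z}
FIRST(Q) = {b, c, z}
FOLLOW(T) = {$, b, c, z}
FOLLOW(S) = {$, b, c, z}
FOLLOW(Q) = {$, b, c, z}
Cell M[Q, b] receives both Q -> S c and Q -> b y b x — the grammar is not LL(1).

No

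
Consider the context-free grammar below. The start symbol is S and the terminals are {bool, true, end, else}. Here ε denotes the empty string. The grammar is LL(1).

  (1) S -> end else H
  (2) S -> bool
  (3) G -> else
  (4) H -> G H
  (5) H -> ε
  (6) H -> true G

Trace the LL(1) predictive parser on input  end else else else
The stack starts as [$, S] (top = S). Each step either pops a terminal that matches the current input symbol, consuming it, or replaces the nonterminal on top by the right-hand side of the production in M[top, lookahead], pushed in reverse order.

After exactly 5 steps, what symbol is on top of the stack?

else

step 1: stack=$ S  input=end else else else $  — expand S -> end else H
step 2: stack=$ H else end  input=end else else else $  — match end
step 3: stack=$ H else  input=else else else $  — match else
step 4: stack=$ H  input=else else $  — expand H -> G H
step 5: stack=$ H G  input=else else $  — expand G -> else
Stack after step 5: $ H else (top = else).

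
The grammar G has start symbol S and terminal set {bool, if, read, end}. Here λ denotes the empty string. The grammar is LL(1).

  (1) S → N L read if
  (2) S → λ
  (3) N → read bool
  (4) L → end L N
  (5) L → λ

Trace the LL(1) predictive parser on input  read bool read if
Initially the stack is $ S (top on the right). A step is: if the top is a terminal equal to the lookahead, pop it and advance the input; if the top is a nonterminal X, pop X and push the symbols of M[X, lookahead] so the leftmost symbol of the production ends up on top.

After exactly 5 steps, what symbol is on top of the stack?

step 1: stack=$ S  input=read bool read if $  — expand S → N L read if
step 2: stack=$ if read L N  input=read bool read if $  — expand N → read bool
step 3: stack=$ if read L bool read  input=read bool read if $  — match read
step 4: stack=$ if read L bool  input=bool read if $  — match bool
step 5: stack=$ if read L  input=read if $  — expand L → λ
Stack after step 5: $ if read (top = read).

read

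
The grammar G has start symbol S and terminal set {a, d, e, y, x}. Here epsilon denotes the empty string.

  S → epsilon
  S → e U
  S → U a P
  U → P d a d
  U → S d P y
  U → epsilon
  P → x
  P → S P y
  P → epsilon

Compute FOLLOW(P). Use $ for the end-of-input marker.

{$, a, d, e, x, y}

FIRST(S): from S→epsilon we get {epsilon}; from S→e U we get {e}; from S→U a P we get {a, d, e, x, y}. So FIRST(S) = {epsilon, a, d, e, x, y}.
FIRST(P): from P→x we get {x}; from P→S P y we get {a, d, e, x, y}; from P→epsilon we get {epsilon}. So FIRST(P) = {epsilon, a, d, e, x, y}.
FIRST(U): from U→P d a d we get {a, d, e, x, y}; from U→S d P y we get {a, d, e, x, y}; from U→epsilon we get {epsilon}. So FIRST(U) = {epsilon, a, d, e, x, y}.
FOLLOW(S) includes $ since S is the start symbol.
FOLLOW(S): in U→S d P y, S is followed by d P y with FIRST {d}; in P→S P y, S is followed by P y with FIRST {a, d, e, x, y}. Thus FOLLOW(S) = {$, a, d, e, x, y}.
FOLLOW(U): in S→e U, the suffix after U is empty, so FOLLOW(U) ⊇ FOLLOW(S) = {$, a, d, e, x, y}; in S→U a P, U is followed by a P with FIRST {a}. Thus FOLLOW(U) = {$, a, d, e, x, y}.
FOLLOW(P): in S→U a P, the suffix after P is empty, so FOLLOW(P) ⊇ FOLLOW(S) = {$, a, d, e, x, y}; in U→P d a d, P is followed by d a d with FIRST {d}; in U→S d P y, P is followed by y with FIRST {y}; in P→S P y, P is followed by y with FIRST {y}. Thus FOLLOW(P) = {$, a, d, e, x, y}.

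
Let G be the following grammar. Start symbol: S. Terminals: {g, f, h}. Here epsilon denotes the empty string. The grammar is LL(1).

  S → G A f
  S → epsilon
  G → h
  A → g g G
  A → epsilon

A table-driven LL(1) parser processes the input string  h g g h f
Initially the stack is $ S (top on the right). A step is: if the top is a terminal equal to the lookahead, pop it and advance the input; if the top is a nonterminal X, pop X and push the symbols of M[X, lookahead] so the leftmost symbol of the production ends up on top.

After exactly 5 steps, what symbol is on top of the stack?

     Stack      Input        Action
  1  $ S        h g g h f $  expand S → G A f
  2  $ f A G    h g g h f $  expand G → h
  3  $ f A h    h g g h f $  match h
  4  $ f A      g g h f $    expand A → g g G
  5  $ f G g g  g g h f $    match g
Stack after step 5: $ f G g (top = g).

g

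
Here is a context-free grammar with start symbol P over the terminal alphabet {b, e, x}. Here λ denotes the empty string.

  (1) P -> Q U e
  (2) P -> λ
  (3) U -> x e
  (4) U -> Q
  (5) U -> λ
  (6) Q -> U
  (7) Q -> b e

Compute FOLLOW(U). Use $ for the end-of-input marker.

{b, e, x}

FIRST(P): from P->Q U e we get {b, e, x}; from P->λ we get {λ}. So FIRST(P) = {λ, b, e, x}.
FIRST(U): from U->x e we get {x}; from U->Q we get {λ, b, x}; from U->λ we get {λ}. So FIRST(U) = {λ, b, x}.
FIRST(Q): from Q->U we get {λ, b, x}; from Q->b e we get {b}. So FIRST(Q) = {λ, b, x}.
FOLLOW(P) includes $ since P is the start symbol.
FOLLOW(P): P appears on no right-hand side. Thus FOLLOW(P) = {$}.
FOLLOW(U): in P->Q U e, U is followed by e with FIRST {e}; in Q->U, the suffix after U is empty, so FOLLOW(U) ⊇ FOLLOW(Q) = {b, e, x}. Thus FOLLOW(U) = {b, e, x}.
FOLLOW(Q): in P->Q U e, Q is followed by U e with FIRST {b, e, x}; in U->Q, the suffix after Q is empty, so FOLLOW(Q) ⊇ FOLLOW(U) = {b, e, x}. Thus FOLLOW(Q) = {b, e, x}.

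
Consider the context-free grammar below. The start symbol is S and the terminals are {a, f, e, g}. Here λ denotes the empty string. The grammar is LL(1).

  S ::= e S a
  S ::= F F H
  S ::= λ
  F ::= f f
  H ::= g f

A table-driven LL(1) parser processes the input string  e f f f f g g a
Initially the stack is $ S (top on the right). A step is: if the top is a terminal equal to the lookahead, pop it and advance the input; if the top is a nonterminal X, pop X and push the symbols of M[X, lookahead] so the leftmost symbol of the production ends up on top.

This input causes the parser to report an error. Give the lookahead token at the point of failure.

step 1: stack=$ S  input=e f f f f g g a $  — expand S ::= e S a
step 2: stack=$ a S e  input=e f f f f g g a $  — match e
step 3: stack=$ a S  input=f f f f g g a $  — expand S ::= F F H
step 4: stack=$ a H F F  input=f f f f g g a $  — expand F ::= f f
step 5: stack=$ a H F f f  input=f f f f g g a $  — match f
step 6: stack=$ a H F f  input=f f f g g a $  — match f
step 7: stack=$ a H F  input=f f g g a $  — expand F ::= f f
step 8: stack=$ a H f f  input=f f g g a $  — match f
step 9: stack=$ a H f  input=f g g a $  — match f
step 10: stack=$ a H  input=g g a $  — expand H ::= g f
step 11: stack=$ a f g  input=g g a $  — match g
step 12: stack=$ a f  input=g a $  — error: top is terminal f but lookahead is g

g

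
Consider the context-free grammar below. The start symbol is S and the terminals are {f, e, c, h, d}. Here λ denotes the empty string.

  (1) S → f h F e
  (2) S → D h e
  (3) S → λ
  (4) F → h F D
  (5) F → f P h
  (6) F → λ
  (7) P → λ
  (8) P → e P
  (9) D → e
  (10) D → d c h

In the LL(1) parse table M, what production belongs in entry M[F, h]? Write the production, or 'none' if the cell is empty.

FIRST(F) = {λ, f, h}
FIRST(P) = {λ, e}
FIRST(D) = {d, e}
FIRST(S) = {λ, d, e, f}  (via D h e)
FOLLOW(S) includes $ since S is the start symbol.
FOLLOW(F): in S→f h F e, F is followed by e with FIRST {e}; in F→h F D, F is followed by D with FIRST {d, e}. Thus FOLLOW(F) = {d, e}.
For F → h F D: FIRST(h F D) = {h}, so it goes in M[F, t] for t ∈ {h}.
For F → f P h: FIRST(f P h) = {f}, so it goes in M[F, t] for t ∈ {f}.
For F → λ: FIRST(λ) = {λ}, so it goes in M[F, t] for t ∈ {}; since λ ∈ FIRST, also for every t ∈ FOLLOW(F) = {d, e}.

F → h F D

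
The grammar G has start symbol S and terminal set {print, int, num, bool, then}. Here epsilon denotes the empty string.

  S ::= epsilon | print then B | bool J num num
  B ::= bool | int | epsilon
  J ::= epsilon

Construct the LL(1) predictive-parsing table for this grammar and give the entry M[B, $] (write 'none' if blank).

FIRST(S) = {epsilon, bool, print}
FIRST(B) = {epsilon, bool, int}
FIRST(J) = {epsilon}
FOLLOW(S) includes $ since S is the start symbol.
FOLLOW(S): S appears on no right-hand side. Thus FOLLOW(S) = {$}.
FOLLOW(B): in S::=print then B, the suffix after B is empty, so FOLLOW(B) ⊇ FOLLOW(S) = {$}. Thus FOLLOW(B) = {$}.
For B ::= bool: FIRST(bool) = {bool}, so it goes in M[B, t] for t ∈ {bool}.
For B ::= int: FIRST(int) = {int}, so it goes in M[B, t] for t ∈ {int}.
For B ::= epsilon: FIRST(epsilon) = {epsilon}, so it goes in M[B, t] for t ∈ {}; since epsilon ∈ FIRST, also for every t ∈ FOLLOW(B) = {$}.

B ::= epsilon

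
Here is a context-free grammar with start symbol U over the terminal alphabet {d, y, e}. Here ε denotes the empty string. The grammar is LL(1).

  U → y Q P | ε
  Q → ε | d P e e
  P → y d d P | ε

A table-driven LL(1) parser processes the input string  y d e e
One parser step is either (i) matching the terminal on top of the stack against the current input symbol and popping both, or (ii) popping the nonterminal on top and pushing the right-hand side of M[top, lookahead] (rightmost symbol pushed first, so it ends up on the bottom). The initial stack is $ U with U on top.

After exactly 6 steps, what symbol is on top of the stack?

step 1: stack=$ U  input=y d e e $  — expand U → y Q P
step 2: stack=$ P Q y  input=y d e e $  — match y
step 3: stack=$ P Q  input=d e e $  — expand Q → d P e e
step 4: stack=$ P e e P d  input=d e e $  — match d
step 5: stack=$ P e e P  input=e e $  — expand P → ε
step 6: stack=$ P e e  input=e e $  — match e
Stack after step 6: $ P e (top = e).

e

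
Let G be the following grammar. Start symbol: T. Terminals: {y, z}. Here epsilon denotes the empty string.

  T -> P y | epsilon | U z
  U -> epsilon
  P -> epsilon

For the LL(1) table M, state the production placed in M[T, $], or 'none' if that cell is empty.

T -> epsilon

FIRST(U) = {epsilon}
FIRST(P) = {epsilon}
FIRST(T) = {epsilon, y, z}  (via P y, U z)
FOLLOW(T) includes $ since T is the start symbol.
FOLLOW(T): T appears on no right-hand side. Thus FOLLOW(T) = {$}.
For T -> P y: FIRST(P y) = {y}, so it goes in M[T, t] for t ∈ {y}.
For T -> epsilon: FIRST(epsilon) = {epsilon}, so it goes in M[T, t] for t ∈ {}; since epsilon ∈ FIRST, also for every t ∈ FOLLOW(T) = {$}.
For T -> U z: FIRST(U z) = {z}, so it goes in M[T, t] for t ∈ {z}.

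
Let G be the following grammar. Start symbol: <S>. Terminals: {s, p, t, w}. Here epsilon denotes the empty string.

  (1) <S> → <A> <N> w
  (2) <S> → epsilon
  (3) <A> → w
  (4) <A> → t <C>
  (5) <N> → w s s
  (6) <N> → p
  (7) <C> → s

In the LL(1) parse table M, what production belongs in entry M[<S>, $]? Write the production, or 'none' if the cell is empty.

FIRST(<A>): from <A>→w we get {w}; from <A>→t <C> we get {t}. So FIRST(<A>) = {t, w}.
FIRST(<N>): from <N>→w s s we get {w}; from <N>→p we get {p}. So FIRST(<N>) = {p, w}.
FIRST(<C>): from <C>→s we get {s}. So FIRST(<C>) = {s}.
FIRST(<S>): from <S>→<A> <N> w we get {t, w}; from <S>→epsilon we get {epsilon}. So FIRST(<S>) = {epsilon, t, w}.
FOLLOW(<S>) includes $ since <S> is the start symbol.
FOLLOW(<S>): <S> appears on no right-hand side. Thus FOLLOW(<S>) = {$}.
For <S> → <A> <N> w: FIRST(<A> <N> w) = {t, w}, so it goes in M[<S>, t] for t ∈ {t, w}.
For <S> → epsilon: FIRST(epsilon) = {epsilon}, so it goes in M[<S>, t] for t ∈ {}; since epsilon ∈ FIRST, also for every t ∈ FOLLOW(<S>) = {$}.

<S> → epsilon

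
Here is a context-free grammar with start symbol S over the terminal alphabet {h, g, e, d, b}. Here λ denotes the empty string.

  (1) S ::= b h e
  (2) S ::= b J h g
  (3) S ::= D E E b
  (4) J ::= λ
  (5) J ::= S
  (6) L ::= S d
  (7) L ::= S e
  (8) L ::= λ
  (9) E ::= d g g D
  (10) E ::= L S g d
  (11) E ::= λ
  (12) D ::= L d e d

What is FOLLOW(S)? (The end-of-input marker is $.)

{$, d, e, g, h}

FIRST(S): from S::=b h e we get {b}; from S::=b J h g we get {b}; from S::=D E E b we get {b, d}. So FIRST(S) = {b, d}.
FIRST(J): from J::=λ we get {λ}; from J::=S we get {b, d}. So FIRST(J) = {λ, b, d}.
FIRST(L): from L::=S d we get {b, d}; from L::=S e we get {b, d}; from L::=λ we get {λ}. So FIRST(L) = {λ, b, d}.
FIRST(E): from E::=d g g D we get {d}; from E::=L S g d we get {b, d}; from E::=λ we get {λ}. So FIRST(E) = {λ, b, d}.
FIRST(D): from D::=L d e d we get {b, d}. So FIRST(D) = {b, d}.
FOLLOW(S) includes $ since S is the start symbol.
FOLLOW(J): in S::=b J h g, J is followed by h g with FIRST {h}. Thus FOLLOW(J) = {h}.
FOLLOW(S): in J::=S, the suffix after S is empty, so FOLLOW(S) ⊇ FOLLOW(J) = {h}; in L::=S d, S is followed by d with FIRST {d}; in L::=S e, S is followed by e with FIRST {e}; in E::=L S g d, S is followed by g d with FIRST {g}. Thus FOLLOW(S) = {$, d, e, g, h}.
FOLLOW(L): in E::=L S g d, L is followed by S g d with FIRST {b, d}; in D::=L d e d, L is followed by d e d with FIRST {d}. Thus FOLLOW(L) = {b, d}.
FOLLOW(E): in S::=D E E b (occurrence 1), E is followed by E b with FIRST {b, d}; in S::=D E E b (occurrence 2), E is followed by b with FIRST {b}. Thus FOLLOW(E) = {b, d}.
FOLLOW(D): in S::=D E E b, D is followed by E E b with FIRST {b, d}; in E::=d g g D, the suffix after D is empty, so FOLLOW(D) ⊇ FOLLOW(E) = {b, d}. Thus FOLLOW(D) = {b, d}.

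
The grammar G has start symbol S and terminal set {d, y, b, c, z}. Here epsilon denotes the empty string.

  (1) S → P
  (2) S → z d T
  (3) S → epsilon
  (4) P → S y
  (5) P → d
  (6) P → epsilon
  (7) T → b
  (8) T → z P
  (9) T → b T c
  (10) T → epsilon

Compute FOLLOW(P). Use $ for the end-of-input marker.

{$, c, y}

FIRST(T) = {epsilon, b, z}
FIRST(S) = {epsilon, d, y, z}  (via P)
FIRST(P) = {epsilon, d, y, z}  (via S y)
FOLLOW(S) includes $ since S is the start symbol.
FOLLOW(S): in P→S y, S is followed by y with FIRST {y}. Thus FOLLOW(S) = {$, y}.
FOLLOW(T): in S→z d T, the suffix after T is empty, so FOLLOW(T) ⊇ FOLLOW(S) = {$, y}; in T→b T c, T is followed by c with FIRST {c}. Thus FOLLOW(T) = {$, c, y}.
FOLLOW(P): in S→P, the suffix after P is empty, so FOLLOW(P) ⊇ FOLLOW(S) = {$, y}; in T→z P, the suffix after P is empty, so FOLLOW(P) ⊇ FOLLOW(T) = {$, c, y}. Thus FOLLOW(P) = {$, c, y}.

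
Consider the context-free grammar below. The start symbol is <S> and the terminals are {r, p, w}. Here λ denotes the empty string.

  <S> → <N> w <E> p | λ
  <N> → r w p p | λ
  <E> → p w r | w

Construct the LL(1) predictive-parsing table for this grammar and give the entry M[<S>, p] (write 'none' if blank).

FIRST(<N>): from <N>→r w p p we get {r}; from <N>→λ we get {λ}. So FIRST(<N>) = {λ, r}.
FIRST(<E>): from <E>→p w r we get {p}; from <E>→w we get {w}. So FIRST(<E>) = {p, w}.
FIRST(<S>): from <S>→<N> w <E> p we get {r, w}; from <S>→λ we get {λ}. So FIRST(<S>) = {λ, r, w}.
FOLLOW(<S>) includes $ since <S> is the start symbol.
FOLLOW(<S>): <S> appears on no right-hand side. Thus FOLLOW(<S>) = {$}.
For <S> → <N> w <E> p: FIRST(<N> w <E> p) = {r, w}, so it goes in M[<S>, t] for t ∈ {r, w}.
For <S> → λ: FIRST(λ) = {λ}, so it goes in M[<S>, t] for t ∈ {}; since λ ∈ FIRST, also for every t ∈ FOLLOW(<S>) = {$}.
None of these place a production in M[<S>, p].

none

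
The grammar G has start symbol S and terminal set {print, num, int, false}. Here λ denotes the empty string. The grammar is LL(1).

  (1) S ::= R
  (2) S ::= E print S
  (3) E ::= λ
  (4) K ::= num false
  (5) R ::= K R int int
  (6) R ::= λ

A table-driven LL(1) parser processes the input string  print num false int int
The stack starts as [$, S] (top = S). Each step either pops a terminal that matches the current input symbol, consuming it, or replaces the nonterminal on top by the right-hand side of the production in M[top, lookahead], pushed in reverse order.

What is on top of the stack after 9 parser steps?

int

     Stack                  Input                      Action
  1  $ S                    print num false int int $  expand S ::= E print S
  2  $ S print E            print num false int int $  expand E ::= λ
  3  $ S print              print num false int int $  match print
  4  $ S                    num false int int $        expand S ::= R
  5  $ R                    num false int int $        expand R ::= K R int int
  6  $ int int R K          num false int int $        expand K ::= num false
  7  $ int int R false num  num false int int $        match num
  8  $ int int R false      false int int $            match false
  9  $ int int R            int int $                  expand R ::= λ
Stack after step 9: $ int int (top = int).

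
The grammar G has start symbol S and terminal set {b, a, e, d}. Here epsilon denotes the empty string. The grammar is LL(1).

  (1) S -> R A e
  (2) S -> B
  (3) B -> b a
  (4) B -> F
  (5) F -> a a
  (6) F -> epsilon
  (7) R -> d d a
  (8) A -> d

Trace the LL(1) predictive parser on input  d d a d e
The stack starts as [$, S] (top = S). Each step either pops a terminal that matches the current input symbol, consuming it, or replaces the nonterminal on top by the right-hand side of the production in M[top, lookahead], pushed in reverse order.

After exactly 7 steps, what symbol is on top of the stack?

e

step 1: stack=$ S  input=d d a d e $  — expand S -> R A e
step 2: stack=$ e A R  input=d d a d e $  — expand R -> d d a
step 3: stack=$ e A a d d  input=d d a d e $  — match d
step 4: stack=$ e A a d  input=d a d e $  — match d
step 5: stack=$ e A a  input=a d e $  — match a
step 6: stack=$ e A  input=d e $  — expand A -> d
step 7: stack=$ e d  input=d e $  — match d
Stack after step 7: $ e (top = e).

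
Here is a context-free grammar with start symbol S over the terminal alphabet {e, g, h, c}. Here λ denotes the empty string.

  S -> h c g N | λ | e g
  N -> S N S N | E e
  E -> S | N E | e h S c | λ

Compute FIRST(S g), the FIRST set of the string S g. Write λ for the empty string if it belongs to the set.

FIRST(S) = {λ, e, h}
FIRST(N) = {e, h}  (via S N S N, E e)
FIRST(E) = {λ, e, h}  (via S, N E)
FIRST(S g): take FIRST of each symbol in turn, carrying on past any symbol whose FIRST contains λ; result {e, g, h}.

{e, g, h}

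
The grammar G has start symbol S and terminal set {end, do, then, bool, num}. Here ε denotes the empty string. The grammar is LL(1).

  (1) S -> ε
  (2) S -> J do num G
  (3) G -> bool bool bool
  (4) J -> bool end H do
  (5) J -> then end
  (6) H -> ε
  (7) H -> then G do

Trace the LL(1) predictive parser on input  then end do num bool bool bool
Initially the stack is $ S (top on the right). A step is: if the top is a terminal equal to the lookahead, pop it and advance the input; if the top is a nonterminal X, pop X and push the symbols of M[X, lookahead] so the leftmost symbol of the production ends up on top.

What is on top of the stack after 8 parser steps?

bool

     Stack                Input                             Action
  1  $ S                  then end do num bool bool bool $  expand S -> J do num G
  2  $ G num do J         then end do num bool bool bool $  expand J -> then end
  3  $ G num do end then  then end do num bool bool bool $  match then
  4  $ G num do end       end do num bool bool bool $       match end
  5  $ G num do           do num bool bool bool $           match do
  6  $ G num              num bool bool bool $              match num
  7  $ G                  bool bool bool $                  expand G -> bool bool bool
  8  $ bool bool bool     bool bool bool $                  match bool
Stack after step 8: $ bool bool (top = bool).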